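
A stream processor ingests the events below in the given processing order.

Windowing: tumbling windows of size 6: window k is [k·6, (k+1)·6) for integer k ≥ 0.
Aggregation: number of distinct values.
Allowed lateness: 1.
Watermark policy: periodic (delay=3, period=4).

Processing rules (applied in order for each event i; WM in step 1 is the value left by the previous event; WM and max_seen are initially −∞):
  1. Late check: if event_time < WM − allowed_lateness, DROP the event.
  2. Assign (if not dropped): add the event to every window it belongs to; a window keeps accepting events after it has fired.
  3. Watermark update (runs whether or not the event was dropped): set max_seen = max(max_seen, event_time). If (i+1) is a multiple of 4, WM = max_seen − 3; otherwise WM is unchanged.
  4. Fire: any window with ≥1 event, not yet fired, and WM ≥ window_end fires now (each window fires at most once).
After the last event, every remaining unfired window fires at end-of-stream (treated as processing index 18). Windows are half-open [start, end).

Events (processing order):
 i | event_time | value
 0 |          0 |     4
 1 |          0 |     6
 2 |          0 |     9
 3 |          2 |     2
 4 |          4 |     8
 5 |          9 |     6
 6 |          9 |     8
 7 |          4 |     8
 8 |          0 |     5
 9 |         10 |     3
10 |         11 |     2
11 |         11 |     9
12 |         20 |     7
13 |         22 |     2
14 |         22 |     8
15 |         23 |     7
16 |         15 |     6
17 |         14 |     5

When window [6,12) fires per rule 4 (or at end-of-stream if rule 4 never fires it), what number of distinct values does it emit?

5

i=0 t=0 v=4: → [0,6); WM=−∞
i=1 t=0 v=6: → [0,6); WM=−∞
i=2 t=0 v=9: → [0,6); WM=−∞
i=3 t=2 v=2: → [0,6); WM=-1
i=4 t=4 v=8: → [0,6); WM=-1
i=5 t=9 v=6: → [6,12); WM=-1
i=6 t=9 v=8: → [6,12); WM=-1
i=7 t=4 v=8: → [0,6); WM=6; [0,6) fires=5
i=8 t=0 v=5: DROP (t<6-1); WM=6
i=9 t=10 v=3: → [6,12); WM=6
i=10 t=11 v=2: → [6,12); WM=6
i=11 t=11 v=9: → [6,12); WM=8
i=12 t=20 v=7: → [18,24); WM=8
i=13 t=22 v=2: → [18,24); WM=8
i=14 t=22 v=8: → [18,24); WM=8
i=15 t=23 v=7: → [18,24); WM=20; [6,12) fires=5
i=16 t=15 v=6: DROP (t<20-1); WM=20
i=17 t=14 v=5: DROP (t<20-1); WM=20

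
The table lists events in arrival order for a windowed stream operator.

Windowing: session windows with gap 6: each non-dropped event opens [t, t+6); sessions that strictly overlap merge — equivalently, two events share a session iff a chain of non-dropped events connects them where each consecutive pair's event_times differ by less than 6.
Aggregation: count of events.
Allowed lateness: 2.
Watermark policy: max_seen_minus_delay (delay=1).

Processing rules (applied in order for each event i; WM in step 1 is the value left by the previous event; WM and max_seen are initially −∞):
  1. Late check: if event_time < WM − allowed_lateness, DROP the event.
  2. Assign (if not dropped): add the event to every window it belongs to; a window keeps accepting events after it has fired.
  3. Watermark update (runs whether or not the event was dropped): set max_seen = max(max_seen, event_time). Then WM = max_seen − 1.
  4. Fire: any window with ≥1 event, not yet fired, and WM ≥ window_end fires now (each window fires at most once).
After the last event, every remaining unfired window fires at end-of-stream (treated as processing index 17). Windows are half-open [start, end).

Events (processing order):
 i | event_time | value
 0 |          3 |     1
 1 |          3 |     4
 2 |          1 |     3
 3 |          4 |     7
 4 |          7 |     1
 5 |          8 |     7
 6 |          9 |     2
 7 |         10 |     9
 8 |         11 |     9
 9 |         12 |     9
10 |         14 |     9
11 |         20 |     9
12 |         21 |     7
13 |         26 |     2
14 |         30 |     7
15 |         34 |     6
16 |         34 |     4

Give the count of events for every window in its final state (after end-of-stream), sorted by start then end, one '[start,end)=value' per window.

[1,20)=11 [20,40)=6

i=0 t=3 v=1: → [3,9); WM=2
i=1 t=3 v=4: → [3,9); WM=2
i=2 t=1 v=3: → [1,9); WM=2
i=3 t=4 v=7: → [1,10); WM=3
i=4 t=7 v=1: → [1,13); WM=6
i=5 t=8 v=7: → [1,14); WM=7
i=6 t=9 v=2: → [1,15); WM=8
i=7 t=10 v=9: → [1,16); WM=9
i=8 t=11 v=9: → [1,17); WM=10
i=9 t=12 v=9: → [1,18); WM=11
i=10 t=14 v=9: → [1,20); WM=13
i=11 t=20 v=9: → [20,26); WM=19
i=12 t=21 v=7: → [20,27); WM=20
i=13 t=26 v=2: → [20,32); WM=25
i=14 t=30 v=7: → [20,36); WM=29
i=15 t=34 v=6: → [20,40); WM=33
i=16 t=34 v=4: → [20,40); WM=33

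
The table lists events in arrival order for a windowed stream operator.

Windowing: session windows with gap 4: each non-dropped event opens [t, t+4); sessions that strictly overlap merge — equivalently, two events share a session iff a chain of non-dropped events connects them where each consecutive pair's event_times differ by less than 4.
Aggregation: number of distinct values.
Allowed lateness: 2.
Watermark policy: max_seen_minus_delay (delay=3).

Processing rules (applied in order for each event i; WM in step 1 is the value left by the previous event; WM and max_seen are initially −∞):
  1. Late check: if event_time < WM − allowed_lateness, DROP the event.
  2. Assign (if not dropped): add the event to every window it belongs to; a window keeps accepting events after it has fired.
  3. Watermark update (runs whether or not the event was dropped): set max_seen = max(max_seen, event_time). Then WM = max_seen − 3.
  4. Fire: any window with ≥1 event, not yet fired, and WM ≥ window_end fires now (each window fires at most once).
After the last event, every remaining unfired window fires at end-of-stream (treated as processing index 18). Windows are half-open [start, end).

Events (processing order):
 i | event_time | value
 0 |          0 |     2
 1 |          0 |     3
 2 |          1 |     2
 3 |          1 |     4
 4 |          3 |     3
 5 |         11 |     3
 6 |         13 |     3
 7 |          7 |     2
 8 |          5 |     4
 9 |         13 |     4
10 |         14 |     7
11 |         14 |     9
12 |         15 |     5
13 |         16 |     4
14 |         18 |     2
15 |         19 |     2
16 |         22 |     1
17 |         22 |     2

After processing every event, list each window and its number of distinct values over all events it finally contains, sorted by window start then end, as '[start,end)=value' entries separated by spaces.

[0,7)=3 [11,26)=7

i=0 t=0 v=2: → [0,4); WM=-3
i=1 t=0 v=3: → [0,4); WM=-3
i=2 t=1 v=2: → [0,5); WM=-2
i=3 t=1 v=4: → [0,5); WM=-2
i=4 t=3 v=3: → [0,7); WM=0
i=5 t=11 v=3: → [11,15); WM=8
i=6 t=13 v=3: → [11,17); WM=10
i=7 t=7 v=2: DROP (t<10-2); WM=10
i=8 t=5 v=4: DROP (t<10-2); WM=10
i=9 t=13 v=4: → [11,17); WM=10
i=10 t=14 v=7: → [11,18); WM=11
i=11 t=14 v=9: → [11,18); WM=11
i=12 t=15 v=5: → [11,19); WM=12
i=13 t=16 v=4: → [11,20); WM=13
i=14 t=18 v=2: → [11,22); WM=15
i=15 t=19 v=2: → [11,23); WM=16
i=16 t=22 v=1: → [11,26); WM=19
i=17 t=22 v=2: → [11,26); WM=19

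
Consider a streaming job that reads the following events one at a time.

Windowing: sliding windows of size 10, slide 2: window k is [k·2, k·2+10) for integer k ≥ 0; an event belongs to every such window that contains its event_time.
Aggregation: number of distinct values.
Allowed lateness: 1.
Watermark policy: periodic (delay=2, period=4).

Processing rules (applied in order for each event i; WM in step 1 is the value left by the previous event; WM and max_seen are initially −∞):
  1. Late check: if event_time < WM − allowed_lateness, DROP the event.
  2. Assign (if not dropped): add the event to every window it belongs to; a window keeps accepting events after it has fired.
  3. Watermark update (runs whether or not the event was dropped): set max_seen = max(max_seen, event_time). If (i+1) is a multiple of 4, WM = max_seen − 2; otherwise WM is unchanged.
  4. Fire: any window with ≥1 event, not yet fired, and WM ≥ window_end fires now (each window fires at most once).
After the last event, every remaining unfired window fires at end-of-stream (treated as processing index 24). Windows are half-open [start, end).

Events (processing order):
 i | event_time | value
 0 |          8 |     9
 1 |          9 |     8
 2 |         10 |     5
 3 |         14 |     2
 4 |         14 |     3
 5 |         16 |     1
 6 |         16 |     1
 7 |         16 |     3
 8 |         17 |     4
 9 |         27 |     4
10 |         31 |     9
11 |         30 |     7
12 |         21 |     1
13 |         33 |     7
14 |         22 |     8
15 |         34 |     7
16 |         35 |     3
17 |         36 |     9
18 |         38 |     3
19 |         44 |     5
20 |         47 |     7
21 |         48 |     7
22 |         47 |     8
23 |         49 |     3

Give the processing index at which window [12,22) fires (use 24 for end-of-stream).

11

i=0 t=8 v=9: → [8,18),[6,16),[4,14),[2,12),[0,10); WM=−∞
i=1 t=9 v=8: → [8,18),[6,16),[4,14),[2,12),[0,10); WM=−∞
i=2 t=10 v=5: → [10,20),[8,18),[6,16),[4,14),[2,12); WM=−∞
i=3 t=14 v=2: → [14,24),[12,22),[10,20),[8,18),[6,16); WM=12; [0,10) fires=2 [2,12) fires=3
i=4 t=14 v=3: → [14,24),[12,22),[10,20),[8,18),[6,16); WM=12
i=5 t=16 v=1: → [16,26),[14,24),[12,22),[10,20),[8,18); WM=12
i=6 t=16 v=1: → [16,26),[14,24),[12,22),[10,20),[8,18); WM=12
i=7 t=16 v=3: → [16,26),[14,24),[12,22),[10,20),[8,18); WM=14; [4,14) fires=3
i=8 t=17 v=4: → [16,26),[14,24),[12,22),[10,20),[8,18); WM=14
i=9 t=27 v=4: → [26,36),[24,34),[22,32),[20,30),[18,28); WM=14
i=10 t=31 v=9: → [30,40),[28,38),[26,36),[24,34),[22,32); WM=14
i=11 t=30 v=7: → [30,40),[28,38),[26,36),[24,34),[22,32); WM=29; [6,16) fires=5 [8,18) fires=7 [10,20) fires=5 [12,22) fires=4 [14,24) fires=4 [16,26) fires=3 [18,28) fires=1
i=12 t=21 v=1: DROP (t<29-1); WM=29
i=13 t=33 v=7: → [32,42),[30,40),[28,38),[26,36),[24,34); WM=29
i=14 t=22 v=8: DROP (t<29-1); WM=29
i=15 t=34 v=7: → [34,44),[32,42),[30,40),[28,38),[26,36); WM=32; [20,30) fires=1 [22,32) fires=3
i=16 t=35 v=3: → [34,44),[32,42),[30,40),[28,38),[26,36); WM=32
i=17 t=36 v=9: → [36,46),[34,44),[32,42),[30,40),[28,38); WM=32
i=18 t=38 v=3: → [38,48),[36,46),[34,44),[32,42),[30,40); WM=32
i=19 t=44 v=5: → [44,54),[42,52),[40,50),[38,48),[36,46); WM=42; [24,34) fires=3 [26,36) fires=4 [28,38) fires=3 [30,40) fires=3 [32,42) fires=3
i=20 t=47 v=7: → [46,56),[44,54),[42,52),[40,50),[38,48); WM=42
i=21 t=48 v=7: → [48,58),[46,56),[44,54),[42,52),[40,50); WM=42
i=22 t=47 v=8: → [46,56),[44,54),[42,52),[40,50),[38,48); WM=42
i=23 t=49 v=3: → [48,58),[46,56),[44,54),[42,52),[40,50); WM=47; [34,44) fires=3 [36,46) fires=3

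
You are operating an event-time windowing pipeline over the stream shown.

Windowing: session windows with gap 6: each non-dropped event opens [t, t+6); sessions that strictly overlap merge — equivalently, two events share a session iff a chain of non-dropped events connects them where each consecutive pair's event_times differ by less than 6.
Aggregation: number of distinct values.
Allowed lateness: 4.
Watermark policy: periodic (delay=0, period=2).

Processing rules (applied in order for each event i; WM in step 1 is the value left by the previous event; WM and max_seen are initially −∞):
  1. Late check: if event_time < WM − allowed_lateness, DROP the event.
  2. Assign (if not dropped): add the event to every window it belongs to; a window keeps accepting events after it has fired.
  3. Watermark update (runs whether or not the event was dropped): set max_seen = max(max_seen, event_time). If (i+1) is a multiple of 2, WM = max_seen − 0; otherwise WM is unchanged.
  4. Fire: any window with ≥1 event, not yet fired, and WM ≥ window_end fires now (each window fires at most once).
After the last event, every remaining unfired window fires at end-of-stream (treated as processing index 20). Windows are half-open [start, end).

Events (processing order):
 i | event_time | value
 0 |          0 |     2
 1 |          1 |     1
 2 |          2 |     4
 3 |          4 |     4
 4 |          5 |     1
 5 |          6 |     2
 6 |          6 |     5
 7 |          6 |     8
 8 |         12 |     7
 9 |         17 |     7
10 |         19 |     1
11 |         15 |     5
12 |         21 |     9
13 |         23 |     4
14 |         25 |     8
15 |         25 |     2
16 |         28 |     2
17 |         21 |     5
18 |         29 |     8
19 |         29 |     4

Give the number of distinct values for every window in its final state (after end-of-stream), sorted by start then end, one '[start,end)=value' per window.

i=0 t=0 v=2: → [0,6); WM=−∞
i=1 t=1 v=1: → [0,7); WM=1
i=2 t=2 v=4: → [0,8); WM=1
i=3 t=4 v=4: → [0,10); WM=4
i=4 t=5 v=1: → [0,11); WM=4
i=5 t=6 v=2: → [0,12); WM=6
i=6 t=6 v=5: → [0,12); WM=6
i=7 t=6 v=8: → [0,12); WM=6
i=8 t=12 v=7: → [12,18); WM=6
i=9 t=17 v=7: → [12,23); WM=17
i=10 t=19 v=1: → [12,25); WM=17
i=11 t=15 v=5: → [12,25); WM=19
i=12 t=21 v=9: → [12,27); WM=19
i=13 t=23 v=4: → [12,29); WM=23
i=14 t=25 v=8: → [12,31); WM=23
i=15 t=25 v=2: → [12,31); WM=25
i=16 t=28 v=2: → [12,34); WM=25
i=17 t=21 v=5: → [12,34); WM=28
i=18 t=29 v=8: → [12,35); WM=28
i=19 t=29 v=4: → [12,35); WM=29

[0,12)=5 [12,35)=7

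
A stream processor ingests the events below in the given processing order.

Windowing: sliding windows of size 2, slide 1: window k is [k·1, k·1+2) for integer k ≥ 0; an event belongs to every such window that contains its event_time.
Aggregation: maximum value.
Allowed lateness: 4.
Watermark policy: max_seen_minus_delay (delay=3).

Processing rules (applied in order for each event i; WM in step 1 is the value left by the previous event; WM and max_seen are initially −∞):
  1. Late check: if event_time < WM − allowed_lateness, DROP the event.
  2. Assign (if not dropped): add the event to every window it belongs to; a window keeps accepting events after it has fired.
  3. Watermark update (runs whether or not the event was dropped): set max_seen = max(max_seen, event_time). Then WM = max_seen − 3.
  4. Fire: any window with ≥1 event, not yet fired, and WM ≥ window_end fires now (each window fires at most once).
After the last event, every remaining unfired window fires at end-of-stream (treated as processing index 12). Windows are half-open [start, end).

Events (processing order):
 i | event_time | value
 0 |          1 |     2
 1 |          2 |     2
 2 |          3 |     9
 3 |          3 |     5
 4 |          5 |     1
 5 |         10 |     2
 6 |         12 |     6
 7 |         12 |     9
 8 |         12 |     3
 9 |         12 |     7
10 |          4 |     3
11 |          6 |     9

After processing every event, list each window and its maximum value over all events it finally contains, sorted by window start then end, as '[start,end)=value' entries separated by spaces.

i=0 t=1 v=2: → [1,3),[0,2); WM=-2
i=1 t=2 v=2: → [2,4),[1,3); WM=-1
i=2 t=3 v=9: → [3,5),[2,4); WM=0
i=3 t=3 v=5: → [3,5),[2,4); WM=0
i=4 t=5 v=1: → [5,7),[4,6); WM=2; [0,2) fires=2
i=5 t=10 v=2: → [10,12),[9,11); WM=7; [1,3) fires=2 [2,4) fires=9 [3,5) fires=9 [4,6) fires=1 [5,7) fires=1
i=6 t=12 v=6: → [12,14),[11,13); WM=9
i=7 t=12 v=9: → [12,14),[11,13); WM=9
i=8 t=12 v=3: → [12,14),[11,13); WM=9
i=9 t=12 v=7: → [12,14),[11,13); WM=9
i=10 t=4 v=3: DROP (t<9-4); WM=9
i=11 t=6 v=9: → [6,8),[5,7); WM=9; [6,8) fires=9

[0,2)=2 [1,3)=2 [2,4)=9 [3,5)=9 [4,6)=1 [5,7)=9 [6,8)=9 [9,11)=2 [10,12)=2 [11,13)=9 [12,14)=9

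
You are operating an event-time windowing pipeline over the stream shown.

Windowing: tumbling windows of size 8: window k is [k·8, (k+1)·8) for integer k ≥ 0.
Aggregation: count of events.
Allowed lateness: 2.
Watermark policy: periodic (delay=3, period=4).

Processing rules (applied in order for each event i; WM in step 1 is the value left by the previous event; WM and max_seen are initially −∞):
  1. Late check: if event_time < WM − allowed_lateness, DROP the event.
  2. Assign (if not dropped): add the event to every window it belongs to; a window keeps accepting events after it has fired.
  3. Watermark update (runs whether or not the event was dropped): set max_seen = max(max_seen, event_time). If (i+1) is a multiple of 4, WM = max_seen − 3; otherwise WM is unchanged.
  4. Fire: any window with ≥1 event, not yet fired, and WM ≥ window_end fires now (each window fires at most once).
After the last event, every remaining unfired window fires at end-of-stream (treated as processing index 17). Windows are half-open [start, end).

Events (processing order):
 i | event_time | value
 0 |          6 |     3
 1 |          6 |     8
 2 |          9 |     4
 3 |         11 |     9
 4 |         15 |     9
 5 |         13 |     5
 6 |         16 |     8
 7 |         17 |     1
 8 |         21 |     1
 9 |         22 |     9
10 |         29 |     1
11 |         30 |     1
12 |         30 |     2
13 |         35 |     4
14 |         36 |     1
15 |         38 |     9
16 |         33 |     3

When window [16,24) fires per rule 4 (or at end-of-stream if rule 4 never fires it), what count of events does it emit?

4

i=0 t=6 v=3: → [0,8); WM=−∞
i=1 t=6 v=8: → [0,8); WM=−∞
i=2 t=9 v=4: → [8,16); WM=−∞
i=3 t=11 v=9: → [8,16); WM=8; [0,8) fires=2
i=4 t=15 v=9: → [8,16); WM=8
i=5 t=13 v=5: → [8,16); WM=8
i=6 t=16 v=8: → [16,24); WM=8
i=7 t=17 v=1: → [16,24); WM=14
i=8 t=21 v=1: → [16,24); WM=14
i=9 t=22 v=9: → [16,24); WM=14
i=10 t=29 v=1: → [24,32); WM=14
i=11 t=30 v=1: → [24,32); WM=27; [8,16) fires=4 [16,24) fires=4
i=12 t=30 v=2: → [24,32); WM=27
i=13 t=35 v=4: → [32,40); WM=27
i=14 t=36 v=1: → [32,40); WM=27
i=15 t=38 v=9: → [32,40); WM=35; [24,32) fires=3
i=16 t=33 v=3: → [32,40); WM=35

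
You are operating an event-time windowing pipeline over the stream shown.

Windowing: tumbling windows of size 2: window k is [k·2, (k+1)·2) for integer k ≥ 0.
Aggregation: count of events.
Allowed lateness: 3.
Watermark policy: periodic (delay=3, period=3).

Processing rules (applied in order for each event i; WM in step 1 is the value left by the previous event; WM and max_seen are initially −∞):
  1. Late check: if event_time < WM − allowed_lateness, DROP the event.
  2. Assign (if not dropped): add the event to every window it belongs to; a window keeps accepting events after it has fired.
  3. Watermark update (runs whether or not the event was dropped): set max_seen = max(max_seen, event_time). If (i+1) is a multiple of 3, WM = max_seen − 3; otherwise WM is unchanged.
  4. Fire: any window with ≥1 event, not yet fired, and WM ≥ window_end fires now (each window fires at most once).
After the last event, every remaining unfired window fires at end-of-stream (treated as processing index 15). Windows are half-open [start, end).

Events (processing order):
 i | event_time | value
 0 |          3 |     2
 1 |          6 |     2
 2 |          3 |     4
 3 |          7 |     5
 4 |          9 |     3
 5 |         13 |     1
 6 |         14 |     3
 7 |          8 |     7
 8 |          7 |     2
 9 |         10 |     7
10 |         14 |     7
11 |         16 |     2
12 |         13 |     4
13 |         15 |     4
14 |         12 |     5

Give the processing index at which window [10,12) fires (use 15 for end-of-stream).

i=0 t=3 v=2: → [2,4); WM=−∞
i=1 t=6 v=2: → [6,8); WM=−∞
i=2 t=3 v=4: → [2,4); WM=3
i=3 t=7 v=5: → [6,8); WM=3
i=4 t=9 v=3: → [8,10); WM=3
i=5 t=13 v=1: → [12,14); WM=10; [2,4) fires=2 [6,8) fires=2 [8,10) fires=1
i=6 t=14 v=3: → [14,16); WM=10
i=7 t=8 v=7: → [8,10); WM=10
i=8 t=7 v=2: → [6,8); WM=11
i=9 t=10 v=7: → [10,12); WM=11
i=10 t=14 v=7: → [14,16); WM=11
i=11 t=16 v=2: → [16,18); WM=13; [10,12) fires=1
i=12 t=13 v=4: → [12,14); WM=13
i=13 t=15 v=4: → [14,16); WM=13
i=14 t=12 v=5: → [12,14); WM=13

11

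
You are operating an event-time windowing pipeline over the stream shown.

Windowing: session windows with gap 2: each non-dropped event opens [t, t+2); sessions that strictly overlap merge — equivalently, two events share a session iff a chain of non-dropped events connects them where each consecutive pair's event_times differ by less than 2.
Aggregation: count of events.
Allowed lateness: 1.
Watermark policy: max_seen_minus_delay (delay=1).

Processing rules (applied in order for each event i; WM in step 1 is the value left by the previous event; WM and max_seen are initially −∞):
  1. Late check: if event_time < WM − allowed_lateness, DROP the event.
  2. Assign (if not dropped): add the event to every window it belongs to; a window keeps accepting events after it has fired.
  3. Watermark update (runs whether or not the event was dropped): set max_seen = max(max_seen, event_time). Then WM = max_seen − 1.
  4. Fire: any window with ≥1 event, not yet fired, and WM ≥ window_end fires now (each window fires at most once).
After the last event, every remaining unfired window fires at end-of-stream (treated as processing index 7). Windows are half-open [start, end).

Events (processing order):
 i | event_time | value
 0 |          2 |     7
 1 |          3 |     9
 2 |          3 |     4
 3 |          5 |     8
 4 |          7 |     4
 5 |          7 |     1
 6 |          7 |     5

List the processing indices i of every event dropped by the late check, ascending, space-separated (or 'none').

none

i=0 t=2 v=7: → [2,4); WM=1
i=1 t=3 v=9: → [2,5); WM=2
i=2 t=3 v=4: → [2,5); WM=2
i=3 t=5 v=8: → [5,7); WM=4
i=4 t=7 v=4: → [7,9); WM=6
i=5 t=7 v=1: → [7,9); WM=6
i=6 t=7 v=5: → [7,9); WM=6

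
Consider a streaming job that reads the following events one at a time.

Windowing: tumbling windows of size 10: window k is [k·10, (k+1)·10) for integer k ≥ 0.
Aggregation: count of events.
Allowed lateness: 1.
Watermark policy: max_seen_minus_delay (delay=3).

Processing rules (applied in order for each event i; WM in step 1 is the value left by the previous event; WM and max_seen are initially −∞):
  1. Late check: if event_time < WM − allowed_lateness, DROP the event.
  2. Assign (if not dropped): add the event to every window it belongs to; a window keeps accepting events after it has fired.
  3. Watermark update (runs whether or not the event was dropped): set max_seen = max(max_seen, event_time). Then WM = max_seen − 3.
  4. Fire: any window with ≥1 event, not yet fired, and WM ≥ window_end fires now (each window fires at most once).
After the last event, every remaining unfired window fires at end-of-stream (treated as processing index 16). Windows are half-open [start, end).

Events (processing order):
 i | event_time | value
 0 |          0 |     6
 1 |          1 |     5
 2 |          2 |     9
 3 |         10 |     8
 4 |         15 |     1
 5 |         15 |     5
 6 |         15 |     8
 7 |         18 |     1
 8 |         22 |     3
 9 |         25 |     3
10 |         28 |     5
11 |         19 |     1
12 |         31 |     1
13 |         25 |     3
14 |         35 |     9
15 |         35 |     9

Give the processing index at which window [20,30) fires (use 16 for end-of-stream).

i=0 t=0 v=6: → [0,10); WM=-3
i=1 t=1 v=5: → [0,10); WM=-2
i=2 t=2 v=9: → [0,10); WM=-1
i=3 t=10 v=8: → [10,20); WM=7
i=4 t=15 v=1: → [10,20); WM=12; [0,10) fires=3
i=5 t=15 v=5: → [10,20); WM=12
i=6 t=15 v=8: → [10,20); WM=12
i=7 t=18 v=1: → [10,20); WM=15
i=8 t=22 v=3: → [20,30); WM=19
i=9 t=25 v=3: → [20,30); WM=22; [10,20) fires=5
i=10 t=28 v=5: → [20,30); WM=25
i=11 t=19 v=1: DROP (t<25-1); WM=25
i=12 t=31 v=1: → [30,40); WM=28
i=13 t=25 v=3: DROP (t<28-1); WM=28
i=14 t=35 v=9: → [30,40); WM=32; [20,30) fires=3
i=15 t=35 v=9: → [30,40); WM=32

14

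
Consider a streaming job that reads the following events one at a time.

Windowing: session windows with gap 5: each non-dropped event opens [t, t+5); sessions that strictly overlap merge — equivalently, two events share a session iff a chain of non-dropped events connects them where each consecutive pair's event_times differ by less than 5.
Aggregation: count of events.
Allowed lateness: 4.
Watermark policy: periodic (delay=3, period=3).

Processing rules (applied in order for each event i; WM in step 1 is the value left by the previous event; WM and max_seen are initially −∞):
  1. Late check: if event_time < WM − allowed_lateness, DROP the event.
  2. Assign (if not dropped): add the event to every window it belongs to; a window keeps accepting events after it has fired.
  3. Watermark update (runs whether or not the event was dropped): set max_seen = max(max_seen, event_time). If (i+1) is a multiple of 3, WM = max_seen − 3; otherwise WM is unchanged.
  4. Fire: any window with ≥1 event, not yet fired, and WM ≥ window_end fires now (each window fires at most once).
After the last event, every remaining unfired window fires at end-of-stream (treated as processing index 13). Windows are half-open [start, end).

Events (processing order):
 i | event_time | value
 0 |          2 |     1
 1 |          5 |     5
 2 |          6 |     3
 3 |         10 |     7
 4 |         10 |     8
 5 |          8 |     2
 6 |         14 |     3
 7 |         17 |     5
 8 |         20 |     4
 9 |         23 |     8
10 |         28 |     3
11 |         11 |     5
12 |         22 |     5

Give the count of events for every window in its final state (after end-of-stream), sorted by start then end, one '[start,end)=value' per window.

i=0 t=2 v=1: → [2,7); WM=−∞
i=1 t=5 v=5: → [2,10); WM=−∞
i=2 t=6 v=3: → [2,11); WM=3
i=3 t=10 v=7: → [2,15); WM=3
i=4 t=10 v=8: → [2,15); WM=3
i=5 t=8 v=2: → [2,15); WM=7
i=6 t=14 v=3: → [2,19); WM=7
i=7 t=17 v=5: → [2,22); WM=7
i=8 t=20 v=4: → [2,25); WM=17
i=9 t=23 v=8: → [2,28); WM=17
i=10 t=28 v=3: → [28,33); WM=17
i=11 t=11 v=5: DROP (t<17-4); WM=25
i=12 t=22 v=5: → [2,28); WM=25

[2,28)=11 [28,33)=1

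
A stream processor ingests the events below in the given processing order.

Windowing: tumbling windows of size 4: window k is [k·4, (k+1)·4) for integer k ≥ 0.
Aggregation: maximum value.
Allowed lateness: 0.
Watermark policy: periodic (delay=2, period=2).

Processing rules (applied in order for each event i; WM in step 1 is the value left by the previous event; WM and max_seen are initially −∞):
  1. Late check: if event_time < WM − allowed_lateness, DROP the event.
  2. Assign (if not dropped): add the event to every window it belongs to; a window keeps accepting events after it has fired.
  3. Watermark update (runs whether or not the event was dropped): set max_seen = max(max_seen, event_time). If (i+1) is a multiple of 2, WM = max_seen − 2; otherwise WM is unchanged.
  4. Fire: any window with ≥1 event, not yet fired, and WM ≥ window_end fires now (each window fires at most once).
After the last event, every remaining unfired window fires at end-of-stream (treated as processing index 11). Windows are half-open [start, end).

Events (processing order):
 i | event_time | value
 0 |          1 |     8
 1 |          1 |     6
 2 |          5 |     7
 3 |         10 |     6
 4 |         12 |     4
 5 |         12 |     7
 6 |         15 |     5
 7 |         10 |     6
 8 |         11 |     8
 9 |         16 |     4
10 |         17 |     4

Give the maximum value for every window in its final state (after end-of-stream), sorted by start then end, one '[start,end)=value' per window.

[0,4)=8 [4,8)=7 [8,12)=6 [12,16)=7 [16,20)=4

i=0 t=1 v=8: → [0,4); WM=−∞
i=1 t=1 v=6: → [0,4); WM=-1
i=2 t=5 v=7: → [4,8); WM=-1
i=3 t=10 v=6: → [8,12); WM=8; [0,4) fires=8 [4,8) fires=7
i=4 t=12 v=4: → [12,16); WM=8
i=5 t=12 v=7: → [12,16); WM=10
i=6 t=15 v=5: → [12,16); WM=10
i=7 t=10 v=6: → [8,12); WM=13; [8,12) fires=6
i=8 t=11 v=8: DROP (t<13-0); WM=13
i=9 t=16 v=4: → [16,20); WM=14
i=10 t=17 v=4: → [16,20); WM=14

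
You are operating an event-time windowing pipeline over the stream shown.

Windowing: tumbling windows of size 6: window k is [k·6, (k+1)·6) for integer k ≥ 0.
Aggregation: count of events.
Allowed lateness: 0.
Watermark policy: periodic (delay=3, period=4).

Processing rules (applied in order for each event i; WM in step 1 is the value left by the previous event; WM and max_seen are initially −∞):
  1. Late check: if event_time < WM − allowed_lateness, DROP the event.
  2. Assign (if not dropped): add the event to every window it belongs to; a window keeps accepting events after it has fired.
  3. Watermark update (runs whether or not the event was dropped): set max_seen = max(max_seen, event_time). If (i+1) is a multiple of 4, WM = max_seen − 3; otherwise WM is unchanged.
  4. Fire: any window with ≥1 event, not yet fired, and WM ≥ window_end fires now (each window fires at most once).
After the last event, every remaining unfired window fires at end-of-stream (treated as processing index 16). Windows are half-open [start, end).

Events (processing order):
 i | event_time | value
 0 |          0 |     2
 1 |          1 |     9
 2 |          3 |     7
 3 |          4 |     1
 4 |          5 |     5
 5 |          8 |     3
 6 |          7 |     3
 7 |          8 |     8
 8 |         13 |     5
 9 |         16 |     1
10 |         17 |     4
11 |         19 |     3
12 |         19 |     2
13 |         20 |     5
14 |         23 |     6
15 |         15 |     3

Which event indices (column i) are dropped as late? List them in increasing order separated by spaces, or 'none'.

i=0 t=0 v=2: → [0,6); WM=−∞
i=1 t=1 v=9: → [0,6); WM=−∞
i=2 t=3 v=7: → [0,6); WM=−∞
i=3 t=4 v=1: → [0,6); WM=1
i=4 t=5 v=5: → [0,6); WM=1
i=5 t=8 v=3: → [6,12); WM=1
i=6 t=7 v=3: → [6,12); WM=1
i=7 t=8 v=8: → [6,12); WM=5
i=8 t=13 v=5: → [12,18); WM=5
i=9 t=16 v=1: → [12,18); WM=5
i=10 t=17 v=4: → [12,18); WM=5
i=11 t=19 v=3: → [18,24); WM=16; [0,6) fires=5 [6,12) fires=3
i=12 t=19 v=2: → [18,24); WM=16
i=13 t=20 v=5: → [18,24); WM=16
i=14 t=23 v=6: → [18,24); WM=16
i=15 t=15 v=3: DROP (t<16-0); WM=20; [12,18) fires=3

15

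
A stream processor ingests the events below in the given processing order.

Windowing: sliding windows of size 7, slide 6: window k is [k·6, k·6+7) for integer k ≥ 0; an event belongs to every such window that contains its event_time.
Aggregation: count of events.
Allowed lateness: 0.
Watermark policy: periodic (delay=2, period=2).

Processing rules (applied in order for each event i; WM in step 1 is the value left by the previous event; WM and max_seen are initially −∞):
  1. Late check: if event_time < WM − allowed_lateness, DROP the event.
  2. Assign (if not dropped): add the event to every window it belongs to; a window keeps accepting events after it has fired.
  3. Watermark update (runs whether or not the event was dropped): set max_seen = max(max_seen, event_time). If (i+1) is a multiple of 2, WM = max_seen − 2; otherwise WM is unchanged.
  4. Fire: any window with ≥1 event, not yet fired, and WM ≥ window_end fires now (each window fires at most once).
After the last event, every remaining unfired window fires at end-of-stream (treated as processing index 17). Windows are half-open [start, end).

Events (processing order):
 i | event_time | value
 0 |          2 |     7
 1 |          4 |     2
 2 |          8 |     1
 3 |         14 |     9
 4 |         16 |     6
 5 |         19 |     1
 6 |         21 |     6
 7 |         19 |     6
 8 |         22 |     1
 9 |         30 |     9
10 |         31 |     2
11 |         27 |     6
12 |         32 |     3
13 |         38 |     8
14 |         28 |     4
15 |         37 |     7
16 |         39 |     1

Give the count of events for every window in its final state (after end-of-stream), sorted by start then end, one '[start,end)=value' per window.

[0,7)=2 [6,13)=1 [12,19)=2 [18,25)=4 [24,31)=1 [30,37)=3 [36,43)=3

i=0 t=2 v=7: → [0,7); WM=−∞
i=1 t=4 v=2: → [0,7); WM=2
i=2 t=8 v=1: → [6,13); WM=2
i=3 t=14 v=9: → [12,19); WM=12; [0,7) fires=2
i=4 t=16 v=6: → [12,19); WM=12
i=5 t=19 v=1: → [18,25); WM=17; [6,13) fires=1
i=6 t=21 v=6: → [18,25); WM=17
i=7 t=19 v=6: → [18,25); WM=19; [12,19) fires=2
i=8 t=22 v=1: → [18,25); WM=19
i=9 t=30 v=9: → [30,37),[24,31); WM=28; [18,25) fires=4
i=10 t=31 v=2: → [30,37); WM=28
i=11 t=27 v=6: DROP (t<28-0); WM=29
i=12 t=32 v=3: → [30,37); WM=29
i=13 t=38 v=8: → [36,43); WM=36; [24,31) fires=1
i=14 t=28 v=4: DROP (t<36-0); WM=36
i=15 t=37 v=7: → [36,43); WM=36
i=16 t=39 v=1: → [36,43); WM=36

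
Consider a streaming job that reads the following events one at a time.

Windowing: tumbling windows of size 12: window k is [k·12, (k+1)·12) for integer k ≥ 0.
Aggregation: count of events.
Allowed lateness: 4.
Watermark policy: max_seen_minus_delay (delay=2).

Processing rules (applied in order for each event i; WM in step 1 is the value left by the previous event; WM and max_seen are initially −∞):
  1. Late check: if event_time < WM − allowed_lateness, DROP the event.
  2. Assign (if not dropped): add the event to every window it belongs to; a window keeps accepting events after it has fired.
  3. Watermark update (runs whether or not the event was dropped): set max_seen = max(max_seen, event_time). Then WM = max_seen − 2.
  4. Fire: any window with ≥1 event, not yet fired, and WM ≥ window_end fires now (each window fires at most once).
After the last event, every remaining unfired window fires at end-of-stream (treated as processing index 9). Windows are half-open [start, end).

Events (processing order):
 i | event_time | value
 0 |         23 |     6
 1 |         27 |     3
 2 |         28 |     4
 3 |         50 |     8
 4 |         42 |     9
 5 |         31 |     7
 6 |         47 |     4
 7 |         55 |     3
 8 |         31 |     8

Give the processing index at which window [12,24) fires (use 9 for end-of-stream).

i=0 t=23 v=6: → [12,24); WM=21
i=1 t=27 v=3: → [24,36); WM=25; [12,24) fires=1
i=2 t=28 v=4: → [24,36); WM=26
i=3 t=50 v=8: → [48,60); WM=48; [24,36) fires=2
i=4 t=42 v=9: DROP (t<48-4); WM=48
i=5 t=31 v=7: DROP (t<48-4); WM=48
i=6 t=47 v=4: → [36,48); WM=48; [36,48) fires=1
i=7 t=55 v=3: → [48,60); WM=53
i=8 t=31 v=8: DROP (t<53-4); WM=53

1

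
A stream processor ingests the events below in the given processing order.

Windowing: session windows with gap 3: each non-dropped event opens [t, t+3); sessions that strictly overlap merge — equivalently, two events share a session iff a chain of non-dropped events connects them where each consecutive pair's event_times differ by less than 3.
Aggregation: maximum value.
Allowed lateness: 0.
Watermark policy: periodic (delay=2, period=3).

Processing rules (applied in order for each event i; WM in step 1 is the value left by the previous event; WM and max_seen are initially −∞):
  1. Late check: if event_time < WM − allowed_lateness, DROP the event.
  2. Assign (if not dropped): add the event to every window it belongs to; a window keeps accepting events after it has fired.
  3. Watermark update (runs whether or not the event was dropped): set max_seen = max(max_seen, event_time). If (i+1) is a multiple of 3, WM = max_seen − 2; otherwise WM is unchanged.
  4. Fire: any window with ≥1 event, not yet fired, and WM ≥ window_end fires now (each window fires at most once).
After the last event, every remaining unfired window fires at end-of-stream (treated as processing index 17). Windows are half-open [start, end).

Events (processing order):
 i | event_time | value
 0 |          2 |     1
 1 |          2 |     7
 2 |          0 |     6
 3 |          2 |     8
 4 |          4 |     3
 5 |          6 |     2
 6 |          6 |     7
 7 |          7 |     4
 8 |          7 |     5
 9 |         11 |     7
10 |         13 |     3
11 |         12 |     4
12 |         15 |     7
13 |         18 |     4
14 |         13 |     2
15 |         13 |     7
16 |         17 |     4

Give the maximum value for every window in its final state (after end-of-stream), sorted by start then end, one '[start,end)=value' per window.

[0,10)=8 [11,21)=7

i=0 t=2 v=1: → [2,5); WM=−∞
i=1 t=2 v=7: → [2,5); WM=−∞
i=2 t=0 v=6: → [0,5); WM=0
i=3 t=2 v=8: → [0,5); WM=0
i=4 t=4 v=3: → [0,7); WM=0
i=5 t=6 v=2: → [0,9); WM=4
i=6 t=6 v=7: → [0,9); WM=4
i=7 t=7 v=4: → [0,10); WM=4
i=8 t=7 v=5: → [0,10); WM=5
i=9 t=11 v=7: → [11,14); WM=5
i=10 t=13 v=3: → [11,16); WM=5
i=11 t=12 v=4: → [11,16); WM=11
i=12 t=15 v=7: → [11,18); WM=11
i=13 t=18 v=4: → [18,21); WM=11
i=14 t=13 v=2: → [11,18); WM=16
i=15 t=13 v=7: DROP (t<16-0); WM=16
i=16 t=17 v=4: → [11,21); WM=16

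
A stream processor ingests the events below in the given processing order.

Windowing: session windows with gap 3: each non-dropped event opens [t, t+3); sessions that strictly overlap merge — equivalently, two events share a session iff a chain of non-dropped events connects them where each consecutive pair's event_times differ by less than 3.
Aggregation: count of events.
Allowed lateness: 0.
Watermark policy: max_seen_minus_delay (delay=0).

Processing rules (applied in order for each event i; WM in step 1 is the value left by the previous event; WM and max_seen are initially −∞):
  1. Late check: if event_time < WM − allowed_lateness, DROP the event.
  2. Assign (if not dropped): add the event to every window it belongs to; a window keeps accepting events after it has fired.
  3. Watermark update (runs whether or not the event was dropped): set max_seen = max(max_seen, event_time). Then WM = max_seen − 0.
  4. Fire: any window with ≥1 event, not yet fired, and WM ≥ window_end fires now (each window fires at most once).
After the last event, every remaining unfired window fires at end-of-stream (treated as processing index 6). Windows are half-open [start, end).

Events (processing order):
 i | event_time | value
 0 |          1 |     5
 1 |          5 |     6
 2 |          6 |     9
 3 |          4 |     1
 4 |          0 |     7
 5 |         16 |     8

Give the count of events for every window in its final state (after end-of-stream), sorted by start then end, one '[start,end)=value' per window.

i=0 t=1 v=5: → [1,4); WM=1
i=1 t=5 v=6: → [5,8); WM=5
i=2 t=6 v=9: → [5,9); WM=6
i=3 t=4 v=1: DROP (t<6-0); WM=6
i=4 t=0 v=7: DROP (t<6-0); WM=6
i=5 t=16 v=8: → [16,19); WM=16

[1,4)=1 [5,9)=2 [16,19)=1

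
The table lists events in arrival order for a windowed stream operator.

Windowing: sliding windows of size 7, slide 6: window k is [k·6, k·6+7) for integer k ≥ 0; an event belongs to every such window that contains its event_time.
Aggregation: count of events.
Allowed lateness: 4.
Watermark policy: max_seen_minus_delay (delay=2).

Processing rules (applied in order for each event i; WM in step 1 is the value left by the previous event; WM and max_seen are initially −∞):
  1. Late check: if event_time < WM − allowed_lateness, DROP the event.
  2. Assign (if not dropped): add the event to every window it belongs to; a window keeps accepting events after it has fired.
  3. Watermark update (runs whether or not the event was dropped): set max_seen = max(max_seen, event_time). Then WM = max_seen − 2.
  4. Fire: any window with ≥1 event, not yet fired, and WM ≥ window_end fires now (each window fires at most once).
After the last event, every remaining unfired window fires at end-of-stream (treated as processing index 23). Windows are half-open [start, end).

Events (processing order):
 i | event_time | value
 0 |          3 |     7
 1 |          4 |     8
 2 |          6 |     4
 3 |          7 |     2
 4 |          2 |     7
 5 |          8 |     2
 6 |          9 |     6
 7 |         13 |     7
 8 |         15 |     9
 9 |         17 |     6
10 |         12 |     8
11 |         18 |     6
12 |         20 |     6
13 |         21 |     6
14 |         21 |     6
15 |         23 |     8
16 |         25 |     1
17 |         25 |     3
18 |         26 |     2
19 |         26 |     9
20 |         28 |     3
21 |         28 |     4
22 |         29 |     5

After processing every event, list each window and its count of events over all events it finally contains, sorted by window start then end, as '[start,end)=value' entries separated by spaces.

i=0 t=3 v=7: → [0,7); WM=1
i=1 t=4 v=8: → [0,7); WM=2
i=2 t=6 v=4: → [6,13),[0,7); WM=4
i=3 t=7 v=2: → [6,13); WM=5
i=4 t=2 v=7: → [0,7); WM=5
i=5 t=8 v=2: → [6,13); WM=6
i=6 t=9 v=6: → [6,13); WM=7; [0,7) fires=4
i=7 t=13 v=7: → [12,19); WM=11
i=8 t=15 v=9: → [12,19); WM=13; [6,13) fires=4
i=9 t=17 v=6: → [12,19); WM=15
i=10 t=12 v=8: → [12,19),[6,13); WM=15
i=11 t=18 v=6: → [18,25),[12,19); WM=16
i=12 t=20 v=6: → [18,25); WM=18
i=13 t=21 v=6: → [18,25); WM=19; [12,19) fires=5
i=14 t=21 v=6: → [18,25); WM=19
i=15 t=23 v=8: → [18,25); WM=21
i=16 t=25 v=1: → [24,31); WM=23
i=17 t=25 v=3: → [24,31); WM=23
i=18 t=26 v=2: → [24,31); WM=24
i=19 t=26 v=9: → [24,31); WM=24
i=20 t=28 v=3: → [24,31); WM=26; [18,25) fires=5
i=21 t=28 v=4: → [24,31); WM=26
i=22 t=29 v=5: → [24,31); WM=27

[0,7)=4 [6,13)=5 [12,19)=5 [18,25)=5 [24,31)=7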